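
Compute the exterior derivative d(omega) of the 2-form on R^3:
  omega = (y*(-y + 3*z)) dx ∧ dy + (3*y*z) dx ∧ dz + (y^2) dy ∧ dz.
d(omega) = (3*y - 3*z) dx ∧ dy ∧ dz

For a 2-form omega = sum_{i<j} g_{ij} dx_i ∧ dx_j, the exterior derivative is
  d(omega) = sum_{i<j} d(g_{ij}) ∧ dx_i ∧ dx_j = sum_{i<j, k} (∂g_{ij}/∂x_k) dx_k ∧ dx_i ∧ dx_j.
Expand each term, using dx_k ∧ dx_i ∧ dx_j = sgn(permutation) dx_{(a)} ∧ dx_{(b)} ∧ dx_{(c)} with (a < b < c) sorted:
  d(y*(-y + 3*z)) includes (∂/∂z)(y*(-y + 3*z)) dz = (3*y) dz, which multiplied by dx ∧ dy gives (3*y) dx ∧ dy ∧ dz
  d(3*y*z) includes (∂/∂y)(3*y*z) dy = (3*z) dy, which multiplied by dx ∧ dz gives (-3*z) dx ∧ dy ∧ dz
Collecting like 3-forms: d(omega) = (3*y - 3*z) dx ∧ dy ∧ dz.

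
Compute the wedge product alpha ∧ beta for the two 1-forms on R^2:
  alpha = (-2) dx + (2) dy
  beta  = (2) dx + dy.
alpha ∧ beta = (-6) dx ∧ dy

Distribute the wedge, using dx_i ∧ dx_j = -dx_j ∧ dx_i and dx_i ∧ dx_i = 0. For each pair (i, j) with i < j, the coefficient of dx_i ∧ dx_j in alpha ∧ beta is (alpha_i * beta_j - alpha_j * beta_i). Collecting: alpha ∧ beta = (-6) dx ∧ dy.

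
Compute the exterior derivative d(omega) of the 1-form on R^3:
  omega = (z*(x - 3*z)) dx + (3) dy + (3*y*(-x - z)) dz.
d(omega) = (-x - 3*y + 6*z) dx ∧ dz + (-3*x - 3*z) dy ∧ dz

For a 1-form omega = sum_i f_i dx_i, the exterior derivative is
  d(omega) = sum_{i < j} (∂f_j/∂x_i - ∂f_i/∂x_j) dx_i ∧ dx_j.
  coefficient of dx ∧ dz: ∂f_3/∂x - ∂f_1/∂z = ∂(3*y*(-x - z))/∂x - ∂(z*(x - 3*z))/∂z = -x - 3*y + 6*z
  coefficient of dy ∧ dz: ∂f_3/∂y - ∂f_2/∂z = ∂(3*y*(-x - z))/∂y - ∂(3)/∂z = -3*x - 3*z
Assembling: d(omega) = (-x - 3*y + 6*z) dx ∧ dz + (-3*x - 3*z) dy ∧ dz.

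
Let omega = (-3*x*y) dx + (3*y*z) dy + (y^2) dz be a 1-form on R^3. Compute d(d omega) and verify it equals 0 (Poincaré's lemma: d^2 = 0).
d(d omega) = 0

Step 1: d omega = sum_{i<j} (∂f_j/∂x_i - ∂f_i/∂x_j) dx_i ∧ dx_j:
  coeff of dx ∧ dy: 3*x
  coeff of dx ∧ dz: 0
  coeff of dy ∧ dz: -y
Step 2: Apply d again to each 2-form coefficient. The only possible 3-form in R^3 is dx ∧ dy ∧ dz, with coefficient
  ∂(coeff of dy∧dz)/∂x - ∂(coeff of dx∧dz)/∂y + ∂(coeff of dx∧dy)/∂z
  = ∂/∂x (-y) - ∂/∂y (0) + ∂/∂z (3*x).
Each of these terms simplifies to sums of mixed partials that cancel in pairs. The result is 0 (by equality of mixed partials for smooth functions — Schwarz / Clairaut).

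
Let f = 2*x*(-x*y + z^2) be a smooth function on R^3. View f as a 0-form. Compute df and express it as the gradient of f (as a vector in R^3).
df = (-4*x*y + 2*z^2) dx + (-2*x^2) dy + (4*x*z) dz; grad f = (-4*x*y + 2*z^2, -2*x^2, 4*x*z)

For a 0-form f, d f = (∂f/∂x) dx + (∂f/∂y) dy + (∂f/∂z) dz. The components of the vector representation are exactly the entries of grad f in Cartesian coordinates:
  ∂f/∂x = -4*x*y + 2*z^2
  ∂f/∂y = -2*x^2
  ∂f/∂z = 4*x*z.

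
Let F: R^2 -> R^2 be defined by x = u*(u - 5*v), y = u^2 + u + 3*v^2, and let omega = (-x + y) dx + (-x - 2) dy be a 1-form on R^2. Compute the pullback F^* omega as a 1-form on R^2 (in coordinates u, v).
F^* omega = (-2*u^3 + 20*u^2*v + u^2 - 19*u*v^2 - 4*u - 15*v^3 - 2) du + (-31*u^2*v - 5*u^2 + 15*u*v^2 - 12*v) dv

Using F^*(f dg) = (f ∘ F) d(g ∘ F), substitute each coordinate x_i by F_i(u, v) in f_i, and replace dx_i by d F_i = (∂F_i/∂u) du + (∂F_i/∂v) dv.
  For the x component: f_1(F) = 5*u*v + u + 3*v^2; d F_1 = (2*u - 5*v) du + (-5*u) dv
  For the y component: f_2(F) = -u^2 + 5*u*v - 2; d F_2 = (2*u + 1) du + (6*v) dv
Combining and collecting du, dv coefficients:
  coeff of du: -2*u^3 + 20*u^2*v + u^2 - 19*u*v^2 - 4*u - 15*v^3 - 2
  coeff of dv: -31*u^2*v - 5*u^2 + 15*u*v^2 - 12*v
F^* omega = (-2*u^3 + 20*u^2*v + u^2 - 19*u*v^2 - 4*u - 15*v^3 - 2) du + (-31*u^2*v - 5*u^2 + 15*u*v^2 - 12*v) dv.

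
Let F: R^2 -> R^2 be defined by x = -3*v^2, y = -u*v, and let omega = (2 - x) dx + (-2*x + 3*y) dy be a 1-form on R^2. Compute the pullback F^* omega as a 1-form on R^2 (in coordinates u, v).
F^* omega = (3*v^2*(u - 2*v)) du + (3*v*(u^2 - 2*u*v - 6*v^2 - 4)) dv

Using F^*(f dg) = (f ∘ F) d(g ∘ F), substitute each coordinate x_i by F_i(u, v) in f_i, and replace dx_i by d F_i = (∂F_i/∂u) du + (∂F_i/∂v) dv.
  For the x component: f_1(F) = 3*v^2 + 2; d F_1 = (0) du + (-6*v) dv
  For the y component: f_2(F) = 3*v*(-u + 2*v); d F_2 = (-v) du + (-u) dv
Combining and collecting du, dv coefficients:
  coeff of du: 3*v^2*(u - 2*v)
  coeff of dv: 3*v*(u^2 - 2*u*v - 6*v^2 - 4)
F^* omega = (3*v^2*(u - 2*v)) du + (3*v*(u^2 - 2*u*v - 6*v^2 - 4)) dv.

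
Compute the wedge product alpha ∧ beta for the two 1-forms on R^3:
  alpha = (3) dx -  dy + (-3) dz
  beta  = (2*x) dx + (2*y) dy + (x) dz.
alpha ∧ beta = (2*x + 6*y) dx ∧ dy + (9*x) dx ∧ dz + (-x + 6*y) dy ∧ dz

Distribute the wedge, using dx_i ∧ dx_j = -dx_j ∧ dx_i and dx_i ∧ dx_i = 0. For each pair (i, j) with i < j, the coefficient of dx_i ∧ dx_j in alpha ∧ beta is (alpha_i * beta_j - alpha_j * beta_i). Collecting: alpha ∧ beta = (2*x + 6*y) dx ∧ dy + (9*x) dx ∧ dz + (-x + 6*y) dy ∧ dz.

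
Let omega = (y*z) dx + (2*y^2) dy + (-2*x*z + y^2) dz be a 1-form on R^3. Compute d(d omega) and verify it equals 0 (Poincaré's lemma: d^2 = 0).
d(d omega) = 0

Step 1: d omega = sum_{i<j} (∂f_j/∂x_i - ∂f_i/∂x_j) dx_i ∧ dx_j:
  coeff of dx ∧ dy: -z
  coeff of dx ∧ dz: -y - 2*z
  coeff of dy ∧ dz: 2*y
Step 2: Apply d again to each 2-form coefficient. The only possible 3-form in R^3 is dx ∧ dy ∧ dz, with coefficient
  ∂(coeff of dy∧dz)/∂x - ∂(coeff of dx∧dz)/∂y + ∂(coeff of dx∧dy)/∂z
  = ∂/∂x (2*y) - ∂/∂y (-y - 2*z) + ∂/∂z (-z).
Each of these terms simplifies to sums of mixed partials that cancel in pairs. The result is 0 (by equality of mixed partials for smooth functions — Schwarz / Clairaut).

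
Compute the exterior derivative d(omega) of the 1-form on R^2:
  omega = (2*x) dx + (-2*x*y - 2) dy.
d(omega) = (-2*y) dx ∧ dy

For a 1-form omega = sum_i f_i dx_i, the exterior derivative is
  d(omega) = sum_{i < j} (∂f_j/∂x_i - ∂f_i/∂x_j) dx_i ∧ dx_j.
  coefficient of dx ∧ dy: ∂f_2/∂x - ∂f_1/∂y = ∂(-2*x*y - 2)/∂x - ∂(2*x)/∂y = -2*y
Assembling: d(omega) = (-2*y) dx ∧ dy.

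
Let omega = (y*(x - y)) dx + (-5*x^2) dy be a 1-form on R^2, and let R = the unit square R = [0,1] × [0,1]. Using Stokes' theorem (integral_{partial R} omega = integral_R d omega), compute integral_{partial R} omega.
integral_(partial R) omega = -9/2

Stokes: integral_partial_R omega = integral_R d omega with d omega = (∂Q/∂x - ∂P/∂y) dx ∧ dy.
  ∂Q/∂x = -10*x
  ∂P/∂y = x - 2*y
  integrand = ∂Q/∂x - ∂P/∂y = -11*x + 2*y.
Integrating over R: integral_0^1 integral_0^1 (-11*x + 2*y) dx dy = -9/2.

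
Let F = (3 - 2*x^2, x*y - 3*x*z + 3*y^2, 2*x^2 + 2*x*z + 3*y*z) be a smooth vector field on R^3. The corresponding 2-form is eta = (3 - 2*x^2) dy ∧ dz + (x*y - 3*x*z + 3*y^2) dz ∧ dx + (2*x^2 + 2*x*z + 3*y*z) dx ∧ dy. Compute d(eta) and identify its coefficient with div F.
d(eta) = (-x + 9*y) dx ∧ dy ∧ dz; div F = -x + 9*y

For a 2-form in R^3 of the form above, applying d gives a 3-form with coefficient ∂P/∂x + ∂Q/∂y + ∂R/∂z:
  ∂P/∂x = -4*x
  ∂Q/∂y = x + 6*y
  ∂R/∂z = 2*x + 3*y
Sum = -x + 9*y, which is exactly div F.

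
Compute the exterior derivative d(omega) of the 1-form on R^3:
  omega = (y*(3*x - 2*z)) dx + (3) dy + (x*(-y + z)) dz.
d(omega) = (-3*x + 2*z) dx ∧ dy + (y + z) dx ∧ dz + (-x) dy ∧ dz

For a 1-form omega = sum_i f_i dx_i, the exterior derivative is
  d(omega) = sum_{i < j} (∂f_j/∂x_i - ∂f_i/∂x_j) dx_i ∧ dx_j.
  coefficient of dx ∧ dy: ∂f_2/∂x - ∂f_1/∂y = ∂(3)/∂x - ∂(y*(3*x - 2*z))/∂y = -3*x + 2*z
  coefficient of dx ∧ dz: ∂f_3/∂x - ∂f_1/∂z = ∂(x*(-y + z))/∂x - ∂(y*(3*x - 2*z))/∂z = y + z
  coefficient of dy ∧ dz: ∂f_3/∂y - ∂f_2/∂z = ∂(x*(-y + z))/∂y - ∂(3)/∂z = -x
Assembling: d(omega) = (-3*x + 2*z) dx ∧ dy + (y + z) dx ∧ dz + (-x) dy ∧ dz.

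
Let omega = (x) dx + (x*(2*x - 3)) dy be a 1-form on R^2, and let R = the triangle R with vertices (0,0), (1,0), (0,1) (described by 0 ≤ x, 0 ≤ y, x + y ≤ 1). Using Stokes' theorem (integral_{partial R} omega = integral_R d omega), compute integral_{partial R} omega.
integral_(partial R) omega = -5/6

Stokes: integral_partial_R omega = integral_R d omega with d omega = (∂Q/∂x - ∂P/∂y) dx ∧ dy.
  ∂Q/∂x = 4*x - 3
  ∂P/∂y = 0
  integrand = ∂Q/∂x - ∂P/∂y = 4*x - 3.
Integrating over R: integral_0^1 integral_0^{1-x} (4*x - 3) dy dx = -5/6.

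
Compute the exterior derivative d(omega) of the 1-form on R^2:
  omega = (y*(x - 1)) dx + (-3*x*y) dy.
d(omega) = (-x - 3*y + 1) dx ∧ dy

For a 1-form omega = sum_i f_i dx_i, the exterior derivative is
  d(omega) = sum_{i < j} (∂f_j/∂x_i - ∂f_i/∂x_j) dx_i ∧ dx_j.
  coefficient of dx ∧ dy: ∂f_2/∂x - ∂f_1/∂y = ∂(-3*x*y)/∂x - ∂(y*(x - 1))/∂y = -x - 3*y + 1
Assembling: d(omega) = (-x - 3*y + 1) dx ∧ dy.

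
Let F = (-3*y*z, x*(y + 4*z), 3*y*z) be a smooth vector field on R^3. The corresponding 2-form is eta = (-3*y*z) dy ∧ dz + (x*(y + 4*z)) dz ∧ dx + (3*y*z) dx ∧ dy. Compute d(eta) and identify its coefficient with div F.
d(eta) = (x + 3*y) dx ∧ dy ∧ dz; div F = x + 3*y

For a 2-form in R^3 of the form above, applying d gives a 3-form with coefficient ∂P/∂x + ∂Q/∂y + ∂R/∂z:
  ∂P/∂x = 0
  ∂Q/∂y = x
  ∂R/∂z = 3*y
Sum = x + 3*y, which is exactly div F.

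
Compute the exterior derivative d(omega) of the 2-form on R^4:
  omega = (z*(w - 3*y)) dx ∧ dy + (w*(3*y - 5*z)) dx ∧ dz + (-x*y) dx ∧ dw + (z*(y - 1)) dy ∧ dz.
d(omega) = (-2*w - 3*y) dx ∧ dy ∧ dz + (x + z) dx ∧ dy ∧ dw + (3*y - 5*z) dx ∧ dz ∧ dw

For a 2-form omega = sum_{i<j} g_{ij} dx_i ∧ dx_j, the exterior derivative is
  d(omega) = sum_{i<j} d(g_{ij}) ∧ dx_i ∧ dx_j = sum_{i<j, k} (∂g_{ij}/∂x_k) dx_k ∧ dx_i ∧ dx_j.
Expand each term, using dx_k ∧ dx_i ∧ dx_j = sgn(permutation) dx_{(a)} ∧ dx_{(b)} ∧ dx_{(c)} with (a < b < c) sorted:
  d(z*(w - 3*y)) includes (∂/∂z)(z*(w - 3*y)) dz = (w - 3*y) dz, which multiplied by dx ∧ dy gives (w - 3*y) dx ∧ dy ∧ dz
  d(z*(w - 3*y)) includes (∂/∂w)(z*(w - 3*y)) dw = (z) dw, which multiplied by dx ∧ dy gives (z) dx ∧ dy ∧ dw
  d(w*(3*y - 5*z)) includes (∂/∂y)(w*(3*y - 5*z)) dy = (3*w) dy, which multiplied by dx ∧ dz gives (-3*w) dx ∧ dy ∧ dz
  d(w*(3*y - 5*z)) includes (∂/∂w)(w*(3*y - 5*z)) dw = (3*y - 5*z) dw, which multiplied by dx ∧ dz gives (3*y - 5*z) dx ∧ dz ∧ dw
  d(-x*y) includes (∂/∂y)(-x*y) dy = (-x) dy, which multiplied by dx ∧ dw gives (x) dx ∧ dy ∧ dw
Collecting like 3-forms: d(omega) = (-2*w - 3*y) dx ∧ dy ∧ dz + (x + z) dx ∧ dy ∧ dw + (3*y - 5*z) dx ∧ dz ∧ dw.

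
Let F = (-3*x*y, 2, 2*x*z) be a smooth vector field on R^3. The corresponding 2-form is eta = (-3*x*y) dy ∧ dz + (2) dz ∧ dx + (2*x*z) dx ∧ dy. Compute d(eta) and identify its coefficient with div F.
d(eta) = (2*x - 3*y) dx ∧ dy ∧ dz; div F = 2*x - 3*y

For a 2-form in R^3 of the form above, applying d gives a 3-form with coefficient ∂P/∂x + ∂Q/∂y + ∂R/∂z:
  ∂P/∂x = -3*y
  ∂Q/∂y = 0
  ∂R/∂z = 2*x
Sum = 2*x - 3*y, which is exactly div F.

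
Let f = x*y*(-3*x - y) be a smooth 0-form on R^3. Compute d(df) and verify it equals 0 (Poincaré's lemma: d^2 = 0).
d(df) = 0

Step 1: df = sum_i (∂f/∂x_i) dx_i = (y*(-6*x - y)) dx + (x*(-3*x - 2*y)) dy + (0) dz.
Step 2: Apply d again. Using the 1-form formula, the coefficient of dx ∧ dy in d(df) is ∂^2 f/∂x ∂y - ∂^2 f/∂y ∂x = (-6*x - 2*y) - (-6*x - 2*y) = 0 (equality of mixed partials for smooth f).
Similarly for dx ∧ dz and dy ∧ dz — all coefficients vanish. So d(df) = 0.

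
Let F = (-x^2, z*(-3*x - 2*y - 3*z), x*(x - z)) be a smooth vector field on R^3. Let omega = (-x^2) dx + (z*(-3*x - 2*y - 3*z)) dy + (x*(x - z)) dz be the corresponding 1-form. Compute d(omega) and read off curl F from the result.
d(omega) = (3*x + 2*y + 6*z) dy ∧ dz + (-2*x + z) dz ∧ dx + (-3*z) dx ∧ dy; curl F = (3*x + 2*y + 6*z, -2*x + z, -3*z)

d omega = sum_{i<j} (∂f_j/∂x_i - ∂f_i/∂x_j) dx_i ∧ dx_j. Under the identification (dy ∧ dz, dz ∧ dx, dx ∧ dy) ↔ (e_x, e_y, e_z), the coefficients are exactly the components of curl F. Compute:
  ∂R/∂y - ∂Q/∂z = (0) - (-3*x - 2*y - 6*z) = 3*x + 2*y + 6*z
  ∂P/∂z - ∂R/∂x = (0) - (2*x - z) = -2*x + z
  ∂Q/∂x - ∂P/∂y = (-3*z) - (0) = -3*z.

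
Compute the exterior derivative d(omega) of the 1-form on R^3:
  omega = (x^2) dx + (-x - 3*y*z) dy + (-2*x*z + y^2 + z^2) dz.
d(omega) = (-1) dx ∧ dy + (-2*z) dx ∧ dz + (5*y) dy ∧ dz

For a 1-form omega = sum_i f_i dx_i, the exterior derivative is
  d(omega) = sum_{i < j} (∂f_j/∂x_i - ∂f_i/∂x_j) dx_i ∧ dx_j.
  coefficient of dx ∧ dy: ∂f_2/∂x - ∂f_1/∂y = ∂(-x - 3*y*z)/∂x - ∂(x^2)/∂y = -1
  coefficient of dx ∧ dz: ∂f_3/∂x - ∂f_1/∂z = ∂(-2*x*z + y^2 + z^2)/∂x - ∂(x^2)/∂z = -2*z
  coefficient of dy ∧ dz: ∂f_3/∂y - ∂f_2/∂z = ∂(-2*x*z + y^2 + z^2)/∂y - ∂(-x - 3*y*z)/∂z = 5*y
Assembling: d(omega) = (-1) dx ∧ dy + (-2*z) dx ∧ dz + (5*y) dy ∧ dz.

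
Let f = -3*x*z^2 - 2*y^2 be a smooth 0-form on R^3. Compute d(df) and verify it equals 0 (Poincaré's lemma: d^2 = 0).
d(df) = 0

Step 1: df = sum_i (∂f/∂x_i) dx_i = (-3*z^2) dx + (-4*y) dy + (-6*x*z) dz.
Step 2: Apply d again. Using the 1-form formula, the coefficient of dx ∧ dy in d(df) is ∂^2 f/∂x ∂y - ∂^2 f/∂y ∂x = (0) - (0) = 0 (equality of mixed partials for smooth f).
Similarly for dx ∧ dz and dy ∧ dz — all coefficients vanish. So d(df) = 0.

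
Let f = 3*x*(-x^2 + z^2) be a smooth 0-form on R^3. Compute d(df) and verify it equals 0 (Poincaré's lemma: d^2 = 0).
d(df) = 0

Step 1: df = sum_i (∂f/∂x_i) dx_i = (-9*x^2 + 3*z^2) dx + (0) dy + (6*x*z) dz.
Step 2: Apply d again. Using the 1-form formula, the coefficient of dx ∧ dy in d(df) is ∂^2 f/∂x ∂y - ∂^2 f/∂y ∂x = (0) - (0) = 0 (equality of mixed partials for smooth f).
Similarly for dx ∧ dz and dy ∧ dz — all coefficients vanish. So d(df) = 0.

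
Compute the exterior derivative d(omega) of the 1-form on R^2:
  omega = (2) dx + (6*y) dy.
d(omega) = 0

For a 1-form omega = sum_i f_i dx_i, the exterior derivative is
  d(omega) = sum_{i < j} (∂f_j/∂x_i - ∂f_i/∂x_j) dx_i ∧ dx_j.

Assembling: d(omega) = 0.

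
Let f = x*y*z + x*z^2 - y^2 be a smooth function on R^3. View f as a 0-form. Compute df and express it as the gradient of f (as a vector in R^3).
df = (z*(y + z)) dx + (x*z - 2*y) dy + (x*(y + 2*z)) dz; grad f = (z*(y + z), x*z - 2*y, x*(y + 2*z))

For a 0-form f, d f = (∂f/∂x) dx + (∂f/∂y) dy + (∂f/∂z) dz. The components of the vector representation are exactly the entries of grad f in Cartesian coordinates:
  ∂f/∂x = z*(y + z)
  ∂f/∂y = x*z - 2*y
  ∂f/∂z = x*(y + 2*z).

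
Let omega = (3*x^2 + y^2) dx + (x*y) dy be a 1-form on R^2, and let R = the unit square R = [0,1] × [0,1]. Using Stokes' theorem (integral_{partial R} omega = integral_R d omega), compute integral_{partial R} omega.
integral_(partial R) omega = -1/2

Stokes: integral_partial_R omega = integral_R d omega with d omega = (∂Q/∂x - ∂P/∂y) dx ∧ dy.
  ∂Q/∂x = y
  ∂P/∂y = 2*y
  integrand = ∂Q/∂x - ∂P/∂y = -y.
Integrating over R: integral_0^1 integral_0^1 (-y) dx dy = -1/2.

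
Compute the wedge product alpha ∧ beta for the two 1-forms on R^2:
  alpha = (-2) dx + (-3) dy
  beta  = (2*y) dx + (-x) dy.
alpha ∧ beta = (2*x + 6*y) dx ∧ dy

Distribute the wedge, using dx_i ∧ dx_j = -dx_j ∧ dx_i and dx_i ∧ dx_i = 0. For each pair (i, j) with i < j, the coefficient of dx_i ∧ dx_j in alpha ∧ beta is (alpha_i * beta_j - alpha_j * beta_i). Collecting: alpha ∧ beta = (2*x + 6*y) dx ∧ dy.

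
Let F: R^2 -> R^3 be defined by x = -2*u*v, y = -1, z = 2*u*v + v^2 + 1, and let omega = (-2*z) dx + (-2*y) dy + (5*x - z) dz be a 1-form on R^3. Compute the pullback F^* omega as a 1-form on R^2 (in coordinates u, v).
F^* omega = (2*v*(-8*u*v + v^2 + 1)) du + (-16*u^2*v - 22*u*v^2 + 2*u - 2*v^3 - 2*v) dv

Using F^*(f dg) = (f ∘ F) d(g ∘ F), substitute each coordinate x_i by F_i(u, v) in f_i, and replace dx_i by d F_i = (∂F_i/∂u) du + (∂F_i/∂v) dv.
  For the x component: f_1(F) = -4*u*v - 2*v^2 - 2; d F_1 = (-2*v) du + (-2*u) dv
  For the y component: f_2(F) = 2; d F_2 = (0) du + (0) dv
  For the z component: f_3(F) = -12*u*v - v^2 - 1; d F_3 = (2*v) du + (2*u + 2*v) dv
Combining and collecting du, dv coefficients:
  coeff of du: 2*v*(-8*u*v + v^2 + 1)
  coeff of dv: -16*u^2*v - 22*u*v^2 + 2*u - 2*v^3 - 2*v
F^* omega = (2*v*(-8*u*v + v^2 + 1)) du + (-16*u^2*v - 22*u*v^2 + 2*u - 2*v^3 - 2*v) dv.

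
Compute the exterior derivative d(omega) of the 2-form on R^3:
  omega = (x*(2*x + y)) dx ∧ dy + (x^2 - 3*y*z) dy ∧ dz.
d(omega) = (2*x) dx ∧ dy ∧ dz

For a 2-form omega = sum_{i<j} g_{ij} dx_i ∧ dx_j, the exterior derivative is
  d(omega) = sum_{i<j} d(g_{ij}) ∧ dx_i ∧ dx_j = sum_{i<j, k} (∂g_{ij}/∂x_k) dx_k ∧ dx_i ∧ dx_j.
Expand each term, using dx_k ∧ dx_i ∧ dx_j = sgn(permutation) dx_{(a)} ∧ dx_{(b)} ∧ dx_{(c)} with (a < b < c) sorted:
  d(x^2 - 3*y*z) includes (∂/∂x)(x^2 - 3*y*z) dx = (2*x) dx, which multiplied by dy ∧ dz gives (2*x) dx ∧ dy ∧ dz
Collecting like 3-forms: d(omega) = (2*x) dx ∧ dy ∧ dz.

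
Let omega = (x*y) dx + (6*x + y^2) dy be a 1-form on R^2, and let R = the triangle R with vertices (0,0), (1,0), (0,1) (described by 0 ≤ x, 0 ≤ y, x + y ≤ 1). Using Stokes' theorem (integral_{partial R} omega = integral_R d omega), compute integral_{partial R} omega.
integral_(partial R) omega = 17/6

Stokes: integral_partial_R omega = integral_R d omega with d omega = (∂Q/∂x - ∂P/∂y) dx ∧ dy.
  ∂Q/∂x = 6
  ∂P/∂y = x
  integrand = ∂Q/∂x - ∂P/∂y = 6 - x.
Integrating over R: integral_0^1 integral_0^{1-x} (6 - x) dy dx = 17/6.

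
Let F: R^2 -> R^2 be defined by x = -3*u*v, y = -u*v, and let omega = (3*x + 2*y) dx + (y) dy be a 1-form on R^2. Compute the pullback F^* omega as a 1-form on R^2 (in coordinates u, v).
F^* omega = (34*u*v^2) du + (34*u^2*v) dv

Using F^*(f dg) = (f ∘ F) d(g ∘ F), substitute each coordinate x_i by F_i(u, v) in f_i, and replace dx_i by d F_i = (∂F_i/∂u) du + (∂F_i/∂v) dv.
  For the x component: f_1(F) = -11*u*v; d F_1 = (-3*v) du + (-3*u) dv
  For the y component: f_2(F) = -u*v; d F_2 = (-v) du + (-u) dv
Combining and collecting du, dv coefficients:
  coeff of du: 34*u*v^2
  coeff of dv: 34*u^2*v
F^* omega = (34*u*v^2) du + (34*u^2*v) dv.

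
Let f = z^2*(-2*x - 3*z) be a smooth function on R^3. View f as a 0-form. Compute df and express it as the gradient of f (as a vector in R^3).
df = (-2*z^2) dx + (0) dy + (z*(-4*x - 9*z)) dz; grad f = (-2*z^2, 0, z*(-4*x - 9*z))

For a 0-form f, d f = (∂f/∂x) dx + (∂f/∂y) dy + (∂f/∂z) dz. The components of the vector representation are exactly the entries of grad f in Cartesian coordinates:
  ∂f/∂x = -2*z^2
  ∂f/∂y = 0
  ∂f/∂z = z*(-4*x - 9*z).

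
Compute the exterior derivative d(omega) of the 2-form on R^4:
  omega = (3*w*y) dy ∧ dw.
d(omega) = 0

For a 2-form omega = sum_{i<j} g_{ij} dx_i ∧ dx_j, the exterior derivative is
  d(omega) = sum_{i<j} d(g_{ij}) ∧ dx_i ∧ dx_j = sum_{i<j, k} (∂g_{ij}/∂x_k) dx_k ∧ dx_i ∧ dx_j.
Expand each term, using dx_k ∧ dx_i ∧ dx_j = sgn(permutation) dx_{(a)} ∧ dx_{(b)} ∧ dx_{(c)} with (a < b < c) sorted:

Collecting like 3-forms: d(omega) = 0.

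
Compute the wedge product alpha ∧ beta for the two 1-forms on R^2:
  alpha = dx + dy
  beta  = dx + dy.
alpha ∧ beta = 0

Distribute the wedge, using dx_i ∧ dx_j = -dx_j ∧ dx_i and dx_i ∧ dx_i = 0. For each pair (i, j) with i < j, the coefficient of dx_i ∧ dx_j in alpha ∧ beta is (alpha_i * beta_j - alpha_j * beta_i). Collecting: alpha ∧ beta = 0.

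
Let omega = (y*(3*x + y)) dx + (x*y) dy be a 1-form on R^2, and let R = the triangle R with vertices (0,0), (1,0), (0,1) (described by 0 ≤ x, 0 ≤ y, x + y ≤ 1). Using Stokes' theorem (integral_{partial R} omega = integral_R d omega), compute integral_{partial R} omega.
integral_(partial R) omega = -2/3

Stokes: integral_partial_R omega = integral_R d omega with d omega = (∂Q/∂x - ∂P/∂y) dx ∧ dy.
  ∂Q/∂x = y
  ∂P/∂y = 3*x + 2*y
  integrand = ∂Q/∂x - ∂P/∂y = -3*x - y.
Integrating over R: integral_0^1 integral_0^{1-x} (-3*x - y) dy dx = -2/3.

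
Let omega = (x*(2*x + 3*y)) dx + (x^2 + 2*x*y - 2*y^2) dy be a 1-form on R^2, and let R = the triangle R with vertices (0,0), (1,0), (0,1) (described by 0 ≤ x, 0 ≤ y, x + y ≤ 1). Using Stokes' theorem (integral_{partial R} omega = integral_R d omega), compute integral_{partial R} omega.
integral_(partial R) omega = 1/6

Stokes: integral_partial_R omega = integral_R d omega with d omega = (∂Q/∂x - ∂P/∂y) dx ∧ dy.
  ∂Q/∂x = 2*x + 2*y
  ∂P/∂y = 3*x
  integrand = ∂Q/∂x - ∂P/∂y = -x + 2*y.
Integrating over R: integral_0^1 integral_0^{1-x} (-x + 2*y) dy dx = 1/6.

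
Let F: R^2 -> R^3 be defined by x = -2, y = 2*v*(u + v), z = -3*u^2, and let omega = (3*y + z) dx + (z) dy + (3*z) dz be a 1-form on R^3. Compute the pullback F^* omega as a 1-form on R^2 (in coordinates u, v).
F^* omega = (6*u^2*(9*u - v)) du + (6*u^2*(-u - 2*v)) dv

Using F^*(f dg) = (f ∘ F) d(g ∘ F), substitute each coordinate x_i by F_i(u, v) in f_i, and replace dx_i by d F_i = (∂F_i/∂u) du + (∂F_i/∂v) dv.
  For the x component: f_1(F) = -3*u^2 + 6*u*v + 6*v^2; d F_1 = (0) du + (0) dv
  For the y component: f_2(F) = -3*u^2; d F_2 = (2*v) du + (2*u + 4*v) dv
  For the z component: f_3(F) = -9*u^2; d F_3 = (-6*u) du + (0) dv
Combining and collecting du, dv coefficients:
  coeff of du: 6*u^2*(9*u - v)
  coeff of dv: 6*u^2*(-u - 2*v)
F^* omega = (6*u^2*(9*u - v)) du + (6*u^2*(-u - 2*v)) dv.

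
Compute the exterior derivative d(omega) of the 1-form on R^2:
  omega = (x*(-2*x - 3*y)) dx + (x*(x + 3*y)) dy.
d(omega) = (5*x + 3*y) dx ∧ dy

For a 1-form omega = sum_i f_i dx_i, the exterior derivative is
  d(omega) = sum_{i < j} (∂f_j/∂x_i - ∂f_i/∂x_j) dx_i ∧ dx_j.
  coefficient of dx ∧ dy: ∂f_2/∂x - ∂f_1/∂y = ∂(x*(x + 3*y))/∂x - ∂(x*(-2*x - 3*y))/∂y = 5*x + 3*y
Assembling: d(omega) = (5*x + 3*y) dx ∧ dy.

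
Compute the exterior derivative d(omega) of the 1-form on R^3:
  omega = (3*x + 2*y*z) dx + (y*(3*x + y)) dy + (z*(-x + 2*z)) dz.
d(omega) = (3*y - 2*z) dx ∧ dy + (-2*y - z) dx ∧ dz

For a 1-form omega = sum_i f_i dx_i, the exterior derivative is
  d(omega) = sum_{i < j} (∂f_j/∂x_i - ∂f_i/∂x_j) dx_i ∧ dx_j.
  coefficient of dx ∧ dy: ∂f_2/∂x - ∂f_1/∂y = ∂(y*(3*x + y))/∂x - ∂(3*x + 2*y*z)/∂y = 3*y - 2*z
  coefficient of dx ∧ dz: ∂f_3/∂x - ∂f_1/∂z = ∂(z*(-x + 2*z))/∂x - ∂(3*x + 2*y*z)/∂z = -2*y - z
Assembling: d(omega) = (3*y - 2*z) dx ∧ dy + (-2*y - z) dx ∧ dz.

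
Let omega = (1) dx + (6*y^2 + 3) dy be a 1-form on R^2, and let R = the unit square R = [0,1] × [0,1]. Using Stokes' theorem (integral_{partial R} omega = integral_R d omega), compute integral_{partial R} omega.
integral_(partial R) omega = 0

Stokes: integral_partial_R omega = integral_R d omega with d omega = (∂Q/∂x - ∂P/∂y) dx ∧ dy.
  ∂Q/∂x = 0
  ∂P/∂y = 0
  integrand = ∂Q/∂x - ∂P/∂y = 0.
Integrating over R: integral_0^1 integral_0^1 (0) dx dy = 0.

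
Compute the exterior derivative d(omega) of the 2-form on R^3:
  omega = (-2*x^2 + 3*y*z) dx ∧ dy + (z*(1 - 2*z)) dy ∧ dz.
d(omega) = (3*y) dx ∧ dy ∧ dz

For a 2-form omega = sum_{i<j} g_{ij} dx_i ∧ dx_j, the exterior derivative is
  d(omega) = sum_{i<j} d(g_{ij}) ∧ dx_i ∧ dx_j = sum_{i<j, k} (∂g_{ij}/∂x_k) dx_k ∧ dx_i ∧ dx_j.
Expand each term, using dx_k ∧ dx_i ∧ dx_j = sgn(permutation) dx_{(a)} ∧ dx_{(b)} ∧ dx_{(c)} with (a < b < c) sorted:
  d(-2*x^2 + 3*y*z) includes (∂/∂z)(-2*x^2 + 3*y*z) dz = (3*y) dz, which multiplied by dx ∧ dy gives (3*y) dx ∧ dy ∧ dz
Collecting like 3-forms: d(omega) = (3*y) dx ∧ dy ∧ dz.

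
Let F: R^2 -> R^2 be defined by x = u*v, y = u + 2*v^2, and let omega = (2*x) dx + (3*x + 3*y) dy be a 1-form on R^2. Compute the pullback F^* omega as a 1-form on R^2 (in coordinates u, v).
F^* omega = (2*u*v^2 + 3*u*v + 3*u + 6*v^2) du + (2*v*(u^2 + 6*u*v + 6*u + 12*v^2)) dv

Using F^*(f dg) = (f ∘ F) d(g ∘ F), substitute each coordinate x_i by F_i(u, v) in f_i, and replace dx_i by d F_i = (∂F_i/∂u) du + (∂F_i/∂v) dv.
  For the x component: f_1(F) = 2*u*v; d F_1 = (v) du + (u) dv
  For the y component: f_2(F) = 3*u*v + 3*u + 6*v^2; d F_2 = (1) du + (4*v) dv
Combining and collecting du, dv coefficients:
  coeff of du: 2*u*v^2 + 3*u*v + 3*u + 6*v^2
  coeff of dv: 2*v*(u^2 + 6*u*v + 6*u + 12*v^2)
F^* omega = (2*u*v^2 + 3*u*v + 3*u + 6*v^2) du + (2*v*(u^2 + 6*u*v + 6*u + 12*v^2)) dv.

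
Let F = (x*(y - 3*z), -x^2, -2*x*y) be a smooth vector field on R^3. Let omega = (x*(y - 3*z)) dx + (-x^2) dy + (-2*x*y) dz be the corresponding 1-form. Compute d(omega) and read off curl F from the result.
d(omega) = (-2*x) dy ∧ dz + (-3*x + 2*y) dz ∧ dx + (-3*x) dx ∧ dy; curl F = (-2*x, -3*x + 2*y, -3*x)

d omega = sum_{i<j} (∂f_j/∂x_i - ∂f_i/∂x_j) dx_i ∧ dx_j. Under the identification (dy ∧ dz, dz ∧ dx, dx ∧ dy) ↔ (e_x, e_y, e_z), the coefficients are exactly the components of curl F. Compute:
  ∂R/∂y - ∂Q/∂z = (-2*x) - (0) = -2*x
  ∂P/∂z - ∂R/∂x = (-3*x) - (-2*y) = -3*x + 2*y
  ∂Q/∂x - ∂P/∂y = (-2*x) - (x) = -3*x.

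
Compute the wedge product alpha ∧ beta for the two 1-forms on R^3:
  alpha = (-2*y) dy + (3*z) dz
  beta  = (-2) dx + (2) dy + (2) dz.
alpha ∧ beta = (-4*y) dx ∧ dy + (-4*y - 6*z) dy ∧ dz + (6*z) dx ∧ dz

Distribute the wedge, using dx_i ∧ dx_j = -dx_j ∧ dx_i and dx_i ∧ dx_i = 0. For each pair (i, j) with i < j, the coefficient of dx_i ∧ dx_j in alpha ∧ beta is (alpha_i * beta_j - alpha_j * beta_i). Collecting: alpha ∧ beta = (-4*y) dx ∧ dy + (-4*y - 6*z) dy ∧ dz + (6*z) dx ∧ dz.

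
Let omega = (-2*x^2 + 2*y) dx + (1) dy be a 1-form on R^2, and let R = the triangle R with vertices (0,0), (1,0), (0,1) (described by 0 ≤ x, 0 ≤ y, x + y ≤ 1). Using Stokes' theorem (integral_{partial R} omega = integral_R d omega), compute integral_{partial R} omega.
integral_(partial R) omega = -1

Stokes: integral_partial_R omega = integral_R d omega with d omega = (∂Q/∂x - ∂P/∂y) dx ∧ dy.
  ∂Q/∂x = 0
  ∂P/∂y = 2
  integrand = ∂Q/∂x - ∂P/∂y = -2.
Integrating over R: integral_0^1 integral_0^{1-x} (-2) dy dx = -1.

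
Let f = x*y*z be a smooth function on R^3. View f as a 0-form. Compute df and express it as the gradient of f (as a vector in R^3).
df = (y*z) dx + (x*z) dy + (x*y) dz; grad f = (y*z, x*z, x*y)

For a 0-form f, d f = (∂f/∂x) dx + (∂f/∂y) dy + (∂f/∂z) dz. The components of the vector representation are exactly the entries of grad f in Cartesian coordinates:
  ∂f/∂x = y*z
  ∂f/∂y = x*z
  ∂f/∂z = x*y.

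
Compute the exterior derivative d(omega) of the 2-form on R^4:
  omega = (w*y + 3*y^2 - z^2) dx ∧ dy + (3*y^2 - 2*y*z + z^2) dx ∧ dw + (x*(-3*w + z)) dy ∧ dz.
d(omega) = (-3*w - z) dx ∧ dy ∧ dz + (-5*y + 2*z) dx ∧ dy ∧ dw + (2*y - 2*z) dx ∧ dz ∧ dw + (-3*x) dy ∧ dz ∧ dw

For a 2-form omega = sum_{i<j} g_{ij} dx_i ∧ dx_j, the exterior derivative is
  d(omega) = sum_{i<j} d(g_{ij}) ∧ dx_i ∧ dx_j = sum_{i<j, k} (∂g_{ij}/∂x_k) dx_k ∧ dx_i ∧ dx_j.
Expand each term, using dx_k ∧ dx_i ∧ dx_j = sgn(permutation) dx_{(a)} ∧ dx_{(b)} ∧ dx_{(c)} with (a < b < c) sorted:
  d(w*y + 3*y^2 - z^2) includes (∂/∂z)(w*y + 3*y^2 - z^2) dz = (-2*z) dz, which multiplied by dx ∧ dy gives (-2*z) dx ∧ dy ∧ dz
  d(w*y + 3*y^2 - z^2) includes (∂/∂w)(w*y + 3*y^2 - z^2) dw = (y) dw, which multiplied by dx ∧ dy gives (y) dx ∧ dy ∧ dw
  d(3*y^2 - 2*y*z + z^2) includes (∂/∂y)(3*y^2 - 2*y*z + z^2) dy = (6*y - 2*z) dy, which multiplied by dx ∧ dw gives (-6*y + 2*z) dx ∧ dy ∧ dw
  d(3*y^2 - 2*y*z + z^2) includes (∂/∂z)(3*y^2 - 2*y*z + z^2) dz = (-2*y + 2*z) dz, which multiplied by dx ∧ dw gives (2*y - 2*z) dx ∧ dz ∧ dw
  d(x*(-3*w + z)) includes (∂/∂x)(x*(-3*w + z)) dx = (-3*w + z) dx, which multiplied by dy ∧ dz gives (-3*w + z) dx ∧ dy ∧ dz
  d(x*(-3*w + z)) includes (∂/∂w)(x*(-3*w + z)) dw = (-3*x) dw, which multiplied by dy ∧ dz gives (-3*x) dy ∧ dz ∧ dw
Collecting like 3-forms: d(omega) = (-3*w - z) dx ∧ dy ∧ dz + (-5*y + 2*z) dx ∧ dy ∧ dw + (2*y - 2*z) dx ∧ dz ∧ dw + (-3*x) dy ∧ dz ∧ dw.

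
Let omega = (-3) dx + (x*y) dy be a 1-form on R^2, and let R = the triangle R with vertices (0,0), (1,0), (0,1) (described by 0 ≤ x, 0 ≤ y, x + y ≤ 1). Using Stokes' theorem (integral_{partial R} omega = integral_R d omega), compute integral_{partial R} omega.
integral_(partial R) omega = 1/6

Stokes: integral_partial_R omega = integral_R d omega with d omega = (∂Q/∂x - ∂P/∂y) dx ∧ dy.
  ∂Q/∂x = y
  ∂P/∂y = 0
  integrand = ∂Q/∂x - ∂P/∂y = y.
Integrating over R: integral_0^1 integral_0^{1-x} (y) dy dx = 1/6.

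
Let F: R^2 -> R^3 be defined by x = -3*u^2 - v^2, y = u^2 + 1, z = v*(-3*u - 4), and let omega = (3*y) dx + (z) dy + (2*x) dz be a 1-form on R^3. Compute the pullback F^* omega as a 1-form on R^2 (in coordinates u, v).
F^* omega = (-18*u^3 + 12*u^2*v - 8*u*v - 18*u + 6*v^3) du + (18*u^3 - 6*u^2*v + 24*u^2 + 6*u*v^2 + 8*v^2 - 6*v) dv

Using F^*(f dg) = (f ∘ F) d(g ∘ F), substitute each coordinate x_i by F_i(u, v) in f_i, and replace dx_i by d F_i = (∂F_i/∂u) du + (∂F_i/∂v) dv.
  For the x component: f_1(F) = 3*u^2 + 3; d F_1 = (-6*u) du + (-2*v) dv
  For the y component: f_2(F) = v*(-3*u - 4); d F_2 = (2*u) du + (0) dv
  For the z component: f_3(F) = -6*u^2 - 2*v^2; d F_3 = (-3*v) du + (-3*u - 4) dv
Combining and collecting du, dv coefficients:
  coeff of du: -18*u^3 + 12*u^2*v - 8*u*v - 18*u + 6*v^3
  coeff of dv: 18*u^3 - 6*u^2*v + 24*u^2 + 6*u*v^2 + 8*v^2 - 6*v
F^* omega = (-18*u^3 + 12*u^2*v - 8*u*v - 18*u + 6*v^3) du + (18*u^3 - 6*u^2*v + 24*u^2 + 6*u*v^2 + 8*v^2 - 6*v) dv.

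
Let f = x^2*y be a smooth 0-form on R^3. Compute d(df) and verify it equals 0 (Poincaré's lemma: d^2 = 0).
d(df) = 0

Step 1: df = sum_i (∂f/∂x_i) dx_i = (2*x*y) dx + (x^2) dy + (0) dz.
Step 2: Apply d again. Using the 1-form formula, the coefficient of dx ∧ dy in d(df) is ∂^2 f/∂x ∂y - ∂^2 f/∂y ∂x = (2*x) - (2*x) = 0 (equality of mixed partials for smooth f).
Similarly for dx ∧ dz and dy ∧ dz — all coefficients vanish. So d(df) = 0.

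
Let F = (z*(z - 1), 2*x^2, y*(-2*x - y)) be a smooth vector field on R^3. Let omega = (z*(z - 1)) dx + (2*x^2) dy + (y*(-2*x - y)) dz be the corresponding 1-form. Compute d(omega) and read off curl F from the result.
d(omega) = (-2*x - 2*y) dy ∧ dz + (2*y + 2*z - 1) dz ∧ dx + (4*x) dx ∧ dy; curl F = (-2*x - 2*y, 2*y + 2*z - 1, 4*x)

d omega = sum_{i<j} (∂f_j/∂x_i - ∂f_i/∂x_j) dx_i ∧ dx_j. Under the identification (dy ∧ dz, dz ∧ dx, dx ∧ dy) ↔ (e_x, e_y, e_z), the coefficients are exactly the components of curl F. Compute:
  ∂R/∂y - ∂Q/∂z = (-2*x - 2*y) - (0) = -2*x - 2*y
  ∂P/∂z - ∂R/∂x = (2*z - 1) - (-2*y) = 2*y + 2*z - 1
  ∂Q/∂x - ∂P/∂y = (4*x) - (0) = 4*x.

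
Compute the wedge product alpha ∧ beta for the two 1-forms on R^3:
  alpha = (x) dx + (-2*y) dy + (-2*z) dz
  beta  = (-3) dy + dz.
alpha ∧ beta = (-3*x) dx ∧ dy + (x) dx ∧ dz + (-2*y - 6*z) dy ∧ dz

Distribute the wedge, using dx_i ∧ dx_j = -dx_j ∧ dx_i and dx_i ∧ dx_i = 0. For each pair (i, j) with i < j, the coefficient of dx_i ∧ dx_j in alpha ∧ beta is (alpha_i * beta_j - alpha_j * beta_i). Collecting: alpha ∧ beta = (-3*x) dx ∧ dy + (x) dx ∧ dz + (-2*y - 6*z) dy ∧ dz.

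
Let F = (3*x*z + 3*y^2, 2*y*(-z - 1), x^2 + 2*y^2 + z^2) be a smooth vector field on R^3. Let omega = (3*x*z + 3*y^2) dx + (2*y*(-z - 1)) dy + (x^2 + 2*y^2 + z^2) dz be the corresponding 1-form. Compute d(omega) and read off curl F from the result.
d(omega) = (6*y) dy ∧ dz + (x) dz ∧ dx + (-6*y) dx ∧ dy; curl F = (6*y, x, -6*y)

d omega = sum_{i<j} (∂f_j/∂x_i - ∂f_i/∂x_j) dx_i ∧ dx_j. Under the identification (dy ∧ dz, dz ∧ dx, dx ∧ dy) ↔ (e_x, e_y, e_z), the coefficients are exactly the components of curl F. Compute:
  ∂R/∂y - ∂Q/∂z = (4*y) - (-2*y) = 6*y
  ∂P/∂z - ∂R/∂x = (3*x) - (2*x) = x
  ∂Q/∂x - ∂P/∂y = (0) - (6*y) = -6*y.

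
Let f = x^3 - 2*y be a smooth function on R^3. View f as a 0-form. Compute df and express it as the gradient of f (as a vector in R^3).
df = (3*x^2) dx + (-2) dy + (0) dz; grad f = (3*x^2, -2, 0)

For a 0-form f, d f = (∂f/∂x) dx + (∂f/∂y) dy + (∂f/∂z) dz. The components of the vector representation are exactly the entries of grad f in Cartesian coordinates:
  ∂f/∂x = 3*x^2
  ∂f/∂y = -2
  ∂f/∂z = 0.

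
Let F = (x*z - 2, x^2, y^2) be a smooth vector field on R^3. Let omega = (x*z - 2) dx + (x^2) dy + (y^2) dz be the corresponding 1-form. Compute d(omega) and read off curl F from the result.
d(omega) = (2*y) dy ∧ dz + (x) dz ∧ dx + (2*x) dx ∧ dy; curl F = (2*y, x, 2*x)

d omega = sum_{i<j} (∂f_j/∂x_i - ∂f_i/∂x_j) dx_i ∧ dx_j. Under the identification (dy ∧ dz, dz ∧ dx, dx ∧ dy) ↔ (e_x, e_y, e_z), the coefficients are exactly the components of curl F. Compute:
  ∂R/∂y - ∂Q/∂z = (2*y) - (0) = 2*y
  ∂P/∂z - ∂R/∂x = (x) - (0) = x
  ∂Q/∂x - ∂P/∂y = (2*x) - (0) = 2*x.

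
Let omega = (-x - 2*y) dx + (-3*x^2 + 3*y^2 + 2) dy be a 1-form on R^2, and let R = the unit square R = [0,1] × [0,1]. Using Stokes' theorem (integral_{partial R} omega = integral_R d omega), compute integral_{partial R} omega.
integral_(partial R) omega = -1

Stokes: integral_partial_R omega = integral_R d omega with d omega = (∂Q/∂x - ∂P/∂y) dx ∧ dy.
  ∂Q/∂x = -6*x
  ∂P/∂y = -2
  integrand = ∂Q/∂x - ∂P/∂y = 2 - 6*x.
Integrating over R: integral_0^1 integral_0^1 (2 - 6*x) dx dy = -1.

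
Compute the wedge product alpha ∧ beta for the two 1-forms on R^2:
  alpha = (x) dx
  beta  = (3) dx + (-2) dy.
alpha ∧ beta = (-2*x) dx ∧ dy

Distribute the wedge, using dx_i ∧ dx_j = -dx_j ∧ dx_i and dx_i ∧ dx_i = 0. For each pair (i, j) with i < j, the coefficient of dx_i ∧ dx_j in alpha ∧ beta is (alpha_i * beta_j - alpha_j * beta_i). Collecting: alpha ∧ beta = (-2*x) dx ∧ dy.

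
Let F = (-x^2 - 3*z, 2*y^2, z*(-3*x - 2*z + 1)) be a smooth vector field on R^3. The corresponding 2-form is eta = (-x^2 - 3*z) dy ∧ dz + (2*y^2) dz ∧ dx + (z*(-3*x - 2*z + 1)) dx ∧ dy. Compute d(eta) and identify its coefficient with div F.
d(eta) = (-5*x + 4*y - 4*z + 1) dx ∧ dy ∧ dz; div F = -5*x + 4*y - 4*z + 1

For a 2-form in R^3 of the form above, applying d gives a 3-form with coefficient ∂P/∂x + ∂Q/∂y + ∂R/∂z:
  ∂P/∂x = -2*x
  ∂Q/∂y = 4*y
  ∂R/∂z = -3*x - 4*z + 1
Sum = -5*x + 4*y - 4*z + 1, which is exactly div F.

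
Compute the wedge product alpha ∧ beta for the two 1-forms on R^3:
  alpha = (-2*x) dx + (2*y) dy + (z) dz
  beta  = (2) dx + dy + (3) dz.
alpha ∧ beta = (-2*x - 4*y) dx ∧ dy + (-6*x - 2*z) dx ∧ dz + (6*y - z) dy ∧ dz

Distribute the wedge, using dx_i ∧ dx_j = -dx_j ∧ dx_i and dx_i ∧ dx_i = 0. For each pair (i, j) with i < j, the coefficient of dx_i ∧ dx_j in alpha ∧ beta is (alpha_i * beta_j - alpha_j * beta_i). Collecting: alpha ∧ beta = (-2*x - 4*y) dx ∧ dy + (-6*x - 2*z) dx ∧ dz + (6*y - z) dy ∧ dz.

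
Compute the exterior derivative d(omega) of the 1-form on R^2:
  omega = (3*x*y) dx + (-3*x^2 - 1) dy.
d(omega) = (-9*x) dx ∧ dy

For a 1-form omega = sum_i f_i dx_i, the exterior derivative is
  d(omega) = sum_{i < j} (∂f_j/∂x_i - ∂f_i/∂x_j) dx_i ∧ dx_j.
  coefficient of dx ∧ dy: ∂f_2/∂x - ∂f_1/∂y = ∂(-3*x^2 - 1)/∂x - ∂(3*x*y)/∂y = -9*x
Assembling: d(omega) = (-9*x) dx ∧ dy.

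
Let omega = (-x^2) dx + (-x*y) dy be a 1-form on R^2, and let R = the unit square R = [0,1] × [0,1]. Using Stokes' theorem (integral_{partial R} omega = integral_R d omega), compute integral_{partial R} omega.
integral_(partial R) omega = -1/2

Stokes: integral_partial_R omega = integral_R d omega with d omega = (∂Q/∂x - ∂P/∂y) dx ∧ dy.
  ∂Q/∂x = -y
  ∂P/∂y = 0
  integrand = ∂Q/∂x - ∂P/∂y = -y.
Integrating over R: integral_0^1 integral_0^1 (-y) dx dy = -1/2.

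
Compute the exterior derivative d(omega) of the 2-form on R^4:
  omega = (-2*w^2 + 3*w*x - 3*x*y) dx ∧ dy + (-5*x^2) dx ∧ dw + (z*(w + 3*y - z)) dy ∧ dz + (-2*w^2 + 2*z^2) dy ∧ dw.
d(omega) = (-4*w + 3*x) dx ∧ dy ∧ dw + (-3*z) dy ∧ dz ∧ dw

For a 2-form omega = sum_{i<j} g_{ij} dx_i ∧ dx_j, the exterior derivative is
  d(omega) = sum_{i<j} d(g_{ij}) ∧ dx_i ∧ dx_j = sum_{i<j, k} (∂g_{ij}/∂x_k) dx_k ∧ dx_i ∧ dx_j.
Expand each term, using dx_k ∧ dx_i ∧ dx_j = sgn(permutation) dx_{(a)} ∧ dx_{(b)} ∧ dx_{(c)} with (a < b < c) sorted:
  d(-2*w^2 + 3*w*x - 3*x*y) includes (∂/∂w)(-2*w^2 + 3*w*x - 3*x*y) dw = (-4*w + 3*x) dw, which multiplied by dx ∧ dy gives (-4*w + 3*x) dx ∧ dy ∧ dw
  d(z*(w + 3*y - z)) includes (∂/∂w)(z*(w + 3*y - z)) dw = (z) dw, which multiplied by dy ∧ dz gives (z) dy ∧ dz ∧ dw
  d(-2*w^2 + 2*z^2) includes (∂/∂z)(-2*w^2 + 2*z^2) dz = (4*z) dz, which multiplied by dy ∧ dw gives (-4*z) dy ∧ dz ∧ dw
Collecting like 3-forms: d(omega) = (-4*w + 3*x) dx ∧ dy ∧ dw + (-3*z) dy ∧ dz ∧ dw.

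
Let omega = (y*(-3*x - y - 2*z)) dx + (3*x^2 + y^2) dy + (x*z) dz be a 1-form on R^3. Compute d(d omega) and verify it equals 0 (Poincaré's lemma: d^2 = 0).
d(d omega) = 0

Step 1: d omega = sum_{i<j} (∂f_j/∂x_i - ∂f_i/∂x_j) dx_i ∧ dx_j:
  coeff of dx ∧ dy: 9*x + 2*y + 2*z
  coeff of dx ∧ dz: 2*y + z
  coeff of dy ∧ dz: 0
Step 2: Apply d again to each 2-form coefficient. The only possible 3-form in R^3 is dx ∧ dy ∧ dz, with coefficient
  ∂(coeff of dy∧dz)/∂x - ∂(coeff of dx∧dz)/∂y + ∂(coeff of dx∧dy)/∂z
  = ∂/∂x (0) - ∂/∂y (2*y + z) + ∂/∂z (9*x + 2*y + 2*z).
Each of these terms simplifies to sums of mixed partials that cancel in pairs. The result is 0 (by equality of mixed partials for smooth functions — Schwarz / Clairaut).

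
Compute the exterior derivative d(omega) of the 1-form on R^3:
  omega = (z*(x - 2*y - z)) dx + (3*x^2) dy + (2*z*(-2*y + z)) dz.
d(omega) = (6*x + 2*z) dx ∧ dy + (-x + 2*y + 2*z) dx ∧ dz + (-4*z) dy ∧ dz

For a 1-form omega = sum_i f_i dx_i, the exterior derivative is
  d(omega) = sum_{i < j} (∂f_j/∂x_i - ∂f_i/∂x_j) dx_i ∧ dx_j.
  coefficient of dx ∧ dy: ∂f_2/∂x - ∂f_1/∂y = ∂(3*x^2)/∂x - ∂(z*(x - 2*y - z))/∂y = 6*x + 2*z
  coefficient of dx ∧ dz: ∂f_3/∂x - ∂f_1/∂z = ∂(2*z*(-2*y + z))/∂x - ∂(z*(x - 2*y - z))/∂z = -x + 2*y + 2*z
  coefficient of dy ∧ dz: ∂f_3/∂y - ∂f_2/∂z = ∂(2*z*(-2*y + z))/∂y - ∂(3*x^2)/∂z = -4*z
Assembling: d(omega) = (6*x + 2*z) dx ∧ dy + (-x + 2*y + 2*z) dx ∧ dz + (-4*z) dy ∧ dz.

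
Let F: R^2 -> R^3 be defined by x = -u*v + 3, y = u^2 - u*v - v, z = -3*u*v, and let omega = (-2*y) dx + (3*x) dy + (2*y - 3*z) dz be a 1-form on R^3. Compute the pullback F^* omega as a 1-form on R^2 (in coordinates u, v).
F^* omega = (-10*u^2*v - 20*u*v^2 + 18*u + 4*v^2 - 9*v) du + (-4*u^3 - 20*u^2*v + 7*u*v - 9*u - 9) dv

Using F^*(f dg) = (f ∘ F) d(g ∘ F), substitute each coordinate x_i by F_i(u, v) in f_i, and replace dx_i by d F_i = (∂F_i/∂u) du + (∂F_i/∂v) dv.
  For the x component: f_1(F) = -2*u^2 + 2*u*v + 2*v; d F_1 = (-v) du + (-u) dv
  For the y component: f_2(F) = -3*u*v + 9; d F_2 = (2*u - v) du + (-u - 1) dv
  For the z component: f_3(F) = 2*u^2 + 7*u*v - 2*v; d F_3 = (-3*v) du + (-3*u) dv
Combining and collecting du, dv coefficients:
  coeff of du: -10*u^2*v - 20*u*v^2 + 18*u + 4*v^2 - 9*v
  coeff of dv: -4*u^3 - 20*u^2*v + 7*u*v - 9*u - 9
F^* omega = (-10*u^2*v - 20*u*v^2 + 18*u + 4*v^2 - 9*v) du + (-4*u^3 - 20*u^2*v + 7*u*v - 9*u - 9) dv.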